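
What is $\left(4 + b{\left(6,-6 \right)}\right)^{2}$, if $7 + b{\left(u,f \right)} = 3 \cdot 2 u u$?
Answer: $45369$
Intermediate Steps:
$b{\left(u,f \right)} = -7 + 6 u^{2}$ ($b{\left(u,f \right)} = -7 + 3 \cdot 2 u u = -7 + 6 u^{2}$)
$\left(4 + b{\left(6,-6 \right)}\right)^{2} = \left(4 - \left(7 - 6 \cdot 6^{2}\right)\right)^{2} = \left(4 + \left(-7 + 6 \cdot 36\right)\right)^{2} = \left(4 + \left(-7 + 216\right)\right)^{2} = \left(4 + 209\right)^{2} = 213^{2} = 45369$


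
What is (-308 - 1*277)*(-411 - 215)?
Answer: 366210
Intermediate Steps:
(-308 - 1*277)*(-411 - 215) = (-308 - 277)*(-626) = -585*(-626) = 366210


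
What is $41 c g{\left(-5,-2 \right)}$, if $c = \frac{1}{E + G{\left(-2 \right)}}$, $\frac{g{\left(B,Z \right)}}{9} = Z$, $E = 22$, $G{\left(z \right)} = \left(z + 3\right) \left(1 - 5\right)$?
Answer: $-41$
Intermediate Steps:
$G{\left(z \right)} = -12 - 4 z$ ($G{\left(z \right)} = \left(3 + z\right) \left(-4\right) = -12 - 4 z$)
$g{\left(B,Z \right)} = 9 Z$
$c = \frac{1}{18}$ ($c = \frac{1}{22 - 4} = \frac{1}{18} \approx 0.055556$)
$41 c g{\left(-5,-2 \right)} = 41 \cdot \frac{1}{18} \cdot 9 \left(-2\right) = \frac{41}{18} \left(-18\right) = -41$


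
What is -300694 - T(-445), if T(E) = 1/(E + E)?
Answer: -267617659/890 ≈ -3.0069e+5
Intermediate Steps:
T(E) = 1/(2*E)
-300694 - T(-445) = -300694 - 1/(2*(-445)) = -300694 - (-1)/(2*445) = -300694 - 1*(-1/890) = -300694 + 1/890 = -267617659/890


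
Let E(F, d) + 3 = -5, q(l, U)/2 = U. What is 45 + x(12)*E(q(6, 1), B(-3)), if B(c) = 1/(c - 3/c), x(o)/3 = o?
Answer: -243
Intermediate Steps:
x(o) = 3*o
q(l, U) = 2*U
E(F, d) = -8 (E(F, d) = -3 - 5 = -8)
45 + x(12)*E(q(6, 1), B(-3)) = 45 + (3*12)*(-8) = 45 + 36*(-8) = 45 - 288 = -243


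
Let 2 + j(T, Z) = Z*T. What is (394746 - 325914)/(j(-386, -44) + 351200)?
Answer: 34416/184091 ≈ 0.18695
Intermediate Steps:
j(T, Z) = -2 + T*Z (j(T, Z) = -2 + Z*T = -2 + T*Z)
(394746 - 325914)/(j(-386, -44) + 351200) = (394746 - 325914)/((-2 - 386*(-44)) + 351200) = 68832/((-2 + 16984) + 351200) = 68832/(16982 + 351200) = 68832/368182 = 68832*(1/368182) = 34416/184091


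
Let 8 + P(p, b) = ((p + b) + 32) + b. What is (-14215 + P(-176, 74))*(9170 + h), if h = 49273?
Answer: -831001017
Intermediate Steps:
P(p, b) = 24 + p + 2*b (P(p, b) = -8 + (((p + b) + 32) + b) = -8 + (((b + p) + 32) + b) = -8 + ((32 + b + p) + b) = -8 + (32 + p + 2*b) = 24 + p + 2*b)
(-14215 + P(-176, 74))*(9170 + h) = (-14215 + (24 - 176 + 2*74))*(9170 + 49273) = (-14215 + (24 - 176 + 148))*58443 = (-14215 - 4)*58443 = -14219*58443 = -831001017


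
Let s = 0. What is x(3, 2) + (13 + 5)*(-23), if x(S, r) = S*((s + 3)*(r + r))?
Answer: -378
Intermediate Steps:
x(S, r) = 6*S*r (x(S, r) = S*((0 + 3)*(r + r)) = S*(3*(2*r)) = S*(6*r) = 6*S*r)
x(3, 2) + (13 + 5)*(-23) = 6*3*2 + (13 + 5)*(-23) = 36 + 18*(-23) = 36 - 414 = -378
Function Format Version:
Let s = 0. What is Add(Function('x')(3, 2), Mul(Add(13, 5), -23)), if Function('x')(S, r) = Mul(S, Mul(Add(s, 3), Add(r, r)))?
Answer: -378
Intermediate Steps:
Function('x')(S, r) = Mul(6, S, r) (Function('x')(S, r) = Mul(S, Mul(Add(0, 3), Add(r, r))) = Mul(S, Mul(3, Mul(2, r))) = Mul(S, Mul(6, r)) = Mul(6, S, r))
Add(Function('x')(3, 2), Mul(Add(13, 5), -23)) = Add(Mul(6, 3, 2), Mul(Add(13, 5), -23)) = Add(36, Mul(18, -23)) = Add(36, -414) = -378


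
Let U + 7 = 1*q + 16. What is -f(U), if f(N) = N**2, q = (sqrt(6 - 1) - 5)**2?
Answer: -2021 + 780*sqrt(5) ≈ -276.87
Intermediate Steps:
q = (-5 + sqrt(5))**2 (q = (sqrt(5) - 5)**2 = (-5 + sqrt(5))**2 ≈ 7.6393)
U = 9 + (5 - sqrt(5))**2 (U = -7 + (1*(5 - sqrt(5))**2 + 16) = -7 + ((5 - sqrt(5))**2 + 16) = -7 + (16 + (5 - sqrt(5))**2) = 9 + (5 - sqrt(5))**2 ≈ 16.639)
-f(U) = -(39 - 10*sqrt(5))**2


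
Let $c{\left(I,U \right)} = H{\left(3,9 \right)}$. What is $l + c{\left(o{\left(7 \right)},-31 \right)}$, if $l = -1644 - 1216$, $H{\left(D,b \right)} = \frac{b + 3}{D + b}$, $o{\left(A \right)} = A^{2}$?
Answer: $-2859$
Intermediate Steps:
$H{\left(D,b \right)} = \frac{3 + b}{D + b}$
$c{\left(I,U \right)} = 1$ ($c{\left(I,U \right)} = \frac{3 + 9}{3 + 9} = \frac{1}{12} \cdot 12 = 1$)
$l = -2860$
$l + c{\left(o{\left(7 \right)},-31 \right)} = -2860 + 1 = -2859$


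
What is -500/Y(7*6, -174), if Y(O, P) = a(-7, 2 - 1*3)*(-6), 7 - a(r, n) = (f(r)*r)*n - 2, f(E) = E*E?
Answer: -125/501 ≈ -0.24950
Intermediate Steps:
f(E) = E²
a(r, n) = 9 - n*r³ (a(r, n) = 7 - ((r²*r)*n - 2) = 7 - (r³*n - 2) = 7 - (n*r³ - 2) = 7 - (-2 + n*r³) = 7 + (2 - n*r³) = 9 - n*r³)
Y(O, P) = 2004 (Y(O, P) = (9 - 1*(2 - 1*3)*(-7)³)*(-6) = (9 - 1*(2 - 3)*(-343))*(-6) = (9 - 1*(-1)*(-343))*(-6) = (9 - 343)*(-6) = -334*(-6) = 2004)
-500/Y(7*6, -174) = -500/2004 = -500*1/2004 = -125/501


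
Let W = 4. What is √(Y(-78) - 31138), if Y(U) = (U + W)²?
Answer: I*√25662 ≈ 160.19*I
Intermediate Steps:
Y(U) = (4 + U)² (Y(U) = (U + 4)² = (4 + U)²)
√(Y(-78) - 31138) = √((4 - 78)² - 31138) = √((-74)² - 31138) = √(5476 - 31138) = √(-25662) = I*√25662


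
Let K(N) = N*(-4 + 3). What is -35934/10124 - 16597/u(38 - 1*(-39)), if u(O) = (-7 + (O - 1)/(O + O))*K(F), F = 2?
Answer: -1621770503/1268031 ≈ -1279.0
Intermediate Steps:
K(N) = -N (K(N) = N*(-1) = -N)
u(O) = 14 - (-1 + O)/O (u(O) = (-7 + (O - 1)/(O + O))*(-1*2) = (-7 + (-1 + O)/((2*O)))*(-2) = (-7 + (-1 + O)*(1/(2*O)))*(-2) = (-7 + (-1 + O)/(2*O))*(-2) = 14 - (-1 + O)/O)
-35934/10124 - 16597/u(38 - 1*(-39)) = -35934/10124 - 16597/(13 + 1/(38 - 1*(-39))) = -35934*1/10124 - 16597/(13 + 1/(38 + 39)) = -17967/5062 - 16597/(13 + 1/77) = -17967/5062 - 16597/1002/77 = -17967/5062 - 16597*77/1002 = -17967/5062 - 1277969/1002 = -1621770503/1268031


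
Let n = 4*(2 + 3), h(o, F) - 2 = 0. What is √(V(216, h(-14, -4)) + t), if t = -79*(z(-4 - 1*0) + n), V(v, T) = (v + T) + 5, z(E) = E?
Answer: I*√1041 ≈ 32.265*I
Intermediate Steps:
h(o, F) = 2 (h(o, F) = 2 + 0 = 2)
n = 20 (n = 4*5 = 20)
V(v, T) = 5 + T + v (V(v, T) = (T + v) + 5 = 5 + T + v)
t = -1264 (t = -79*((-4 - 1*0) + 20) = -79*((-4 + 0) + 20) = -79*(-4 + 20) = -79*16 = -1264)
√(V(216, h(-14, -4)) + t) = √((5 + 2 + 216) - 1264) = √(223 - 1264) = √(-1041) = I*√1041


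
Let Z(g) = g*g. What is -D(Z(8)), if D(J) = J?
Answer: -64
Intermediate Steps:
Z(g) = g²
-D(Z(8)) = -1*8² = -1*64 = -64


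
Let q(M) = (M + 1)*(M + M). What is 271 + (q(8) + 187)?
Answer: 602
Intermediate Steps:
q(M) = 2*M*(1 + M) (q(M) = (1 + M)*(2*M) = 2*M*(1 + M))
271 + (q(8) + 187) = 271 + (2*8*(1 + 8) + 187) = 271 + (2*8*9 + 187) = 271 + (144 + 187) = 271 + 331 = 602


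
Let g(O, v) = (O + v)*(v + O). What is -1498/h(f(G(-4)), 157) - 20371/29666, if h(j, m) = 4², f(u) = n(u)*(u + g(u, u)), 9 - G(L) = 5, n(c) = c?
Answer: -860877/9128 ≈ -94.312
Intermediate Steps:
g(O, v) = (O + v)² (g(O, v) = (O + v)*(O + v) = (O + v)²)
G(L) = 4 (G(L) = 9 - 1*5 = 9 - 5 = 4)
f(u) = u*(u + 4*u²) (f(u) = u*(u + (u + u)²) = u*(u + (2*u)²) = u*(u + 4*u²))
h(j, m) = 16
-1498/h(f(G(-4)), 157) - 20371/29666 = -1498/16 - 20371/29666 = -1498*1/16 - 20371*1/29666 = -749/8 - 1567/2282 = -860877/9128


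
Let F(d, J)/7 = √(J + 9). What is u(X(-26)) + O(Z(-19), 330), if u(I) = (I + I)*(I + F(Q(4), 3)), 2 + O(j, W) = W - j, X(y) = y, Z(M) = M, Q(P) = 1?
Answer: 1699 - 728*√3 ≈ 438.07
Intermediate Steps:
F(d, J) = 7*√(9 + J) (F(d, J) = 7*√(J + 9) = 7*√(9 + J))
O(j, W) = -2 + W - j (O(j, W) = -2 + (W - j) = -2 + W - j)
u(I) = 2*I*(I + 14*√3) (u(I) = (I + I)*(I + 7*√(9 + 3)) = (2*I)*(I + 7*√12) = (2*I)*(I + 7*(2*√3)) = (2*I)*(I + 14*√3) = 2*I*(I + 14*√3))
u(X(-26)) + O(Z(-19), 330) = 2*(-26)*(-26 + 14*√3) + (-2 + 330 - 1*(-19)) = (1352 - 728*√3) + (-2 + 330 + 19) = (1352 - 728*√3) + 347 = 1699 - 728*√3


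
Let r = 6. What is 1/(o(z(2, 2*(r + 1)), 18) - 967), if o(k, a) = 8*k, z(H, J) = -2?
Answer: -1/983 ≈ -0.0010173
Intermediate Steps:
1/(o(z(2, 2*(r + 1)), 18) - 967) = 1/(8*(-2) - 967) = 1/(-16 - 967) = 1/(-983) = -1/983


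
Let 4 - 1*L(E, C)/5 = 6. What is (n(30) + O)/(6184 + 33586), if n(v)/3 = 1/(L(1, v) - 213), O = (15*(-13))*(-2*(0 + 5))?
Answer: 434847/8868710 ≈ 0.049032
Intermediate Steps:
L(E, C) = -10 (L(E, C) = 20 - 5*6 = 20 - 30 = -10)
O = 1950 (O = -(-390)*5 = -195*(-10) = 1950)
n(v) = -3/223 (n(v) = 3/(-10 - 213) = 3/(-223) = 3*(-1/223) = -3/223)
(n(30) + O)/(6184 + 33586) = (-3/223 + 1950)/(6184 + 33586) = (434847/223)/39770 = (434847/223)*(1/39770) = 434847/8868710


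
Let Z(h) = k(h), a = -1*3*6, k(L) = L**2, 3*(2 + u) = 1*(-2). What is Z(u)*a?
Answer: -128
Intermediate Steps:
u = -8/3 (u = -2 + (1*(-2))/3 = -2 + (1/3)*(-2) = -2 - 2/3 = -8/3 ≈ -2.6667)
a = -18 (a = -3*6 = -18)
Z(h) = h**2
Z(u)*a = (-8/3)**2*(-18) = (64/9)*(-18) = -128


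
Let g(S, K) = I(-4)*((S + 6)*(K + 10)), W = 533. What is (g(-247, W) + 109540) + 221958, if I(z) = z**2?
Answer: -1762310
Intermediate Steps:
g(S, K) = 16*(6 + S)*(10 + K) (g(S, K) = (-4)**2*((S + 6)*(K + 10)) = 16*((6 + S)*(10 + K)) = 16*(6 + S)*(10 + K))
(g(-247, W) + 109540) + 221958 = ((960 + 96*533 + 160*(-247) + 16*533*(-247)) + 109540) + 221958 = ((960 + 51168 - 39520 - 2106416) + 109540) + 221958 = (-2093808 + 109540) + 221958 = -1984268 + 221958 = -1762310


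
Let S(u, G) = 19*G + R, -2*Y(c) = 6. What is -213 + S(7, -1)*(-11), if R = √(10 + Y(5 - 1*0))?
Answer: -4 - 11*√7 ≈ -33.103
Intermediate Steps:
Y(c) = -3 (Y(c) = -½*6 = -3)
R = √7 (R = √(10 - 3) = √7 ≈ 2.6458)
S(u, G) = √7 + 19*G (S(u, G) = 19*G + √7 = √7 + 19*G)
-213 + S(7, -1)*(-11) = -213 + (√7 + 19*(-1))*(-11) = -213 + (√7 - 19)*(-11) = -213 + (-19 + √7)*(-11) = -213 + (209 - 11*√7) = -4 - 11*√7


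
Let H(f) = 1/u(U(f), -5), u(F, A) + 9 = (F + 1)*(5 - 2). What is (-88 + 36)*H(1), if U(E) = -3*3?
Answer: 52/33 ≈ 1.5758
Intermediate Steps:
U(E) = -9
u(F, A) = -6 + 3*F (u(F, A) = -9 + (F + 1)*(5 - 2) = -9 + (1 + F)*3 = -9 + (3 + 3*F) = -6 + 3*F)
H(f) = -1/33 (H(f) = 1/(-6 + 3*(-9)) = 1/(-6 - 27) = 1/(-33) = -1/33)
(-88 + 36)*H(1) = (-88 + 36)*(-1/33) = -52*(-1/33) = 52/33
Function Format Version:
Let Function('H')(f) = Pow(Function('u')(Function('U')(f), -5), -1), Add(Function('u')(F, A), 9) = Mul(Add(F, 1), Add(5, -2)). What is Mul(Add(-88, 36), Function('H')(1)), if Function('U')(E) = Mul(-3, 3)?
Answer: Rational(52, 33) ≈ 1.5758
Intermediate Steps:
Function('U')(E) = -9
Function('u')(F, A) = Add(-6, Mul(3, F)) (Function('u')(F, A) = Add(-9, Mul(Add(F, 1), Add(5, -2))) = Add(-9, Mul(Add(1, F), 3)) = Add(-9, Add(3, Mul(3, F))) = Add(-6, Mul(3, F)))
Function('H')(f) = Rational(-1, 33) (Function('H')(f) = Pow(Add(-6, Mul(3, -9)), -1) = Pow(Add(-6, -27), -1) = Pow(-33, -1) = Rational(-1, 33))
Mul(Add(-88, 36), Function('H')(1)) = Mul(Add(-88, 36), Rational(-1, 33)) = Mul(-52, Rational(-1, 33)) = Rational(52, 33)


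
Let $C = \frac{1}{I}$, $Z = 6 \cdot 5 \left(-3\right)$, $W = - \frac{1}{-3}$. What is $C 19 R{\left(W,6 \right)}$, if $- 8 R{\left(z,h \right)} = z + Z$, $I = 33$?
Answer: $\frac{5111}{792} \approx 6.4533$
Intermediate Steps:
$W = \frac{1}{3}$ ($W = \left(-1\right) \left(- \frac{1}{3}\right) = \frac{1}{3} \approx 0.33333$)
$Z = -90$ ($Z = 30 \left(-3\right) = -90$)
$R{\left(z,h \right)} = \frac{45}{4} - \frac{z}{8}$ ($R{\left(z,h \right)} = - \frac{z - 90}{8} = - \frac{-90 + z}{8} = \frac{45}{4} - \frac{z}{8}$)
$C = \frac{1}{33} \approx 0.030303$
$C 19 R{\left(W,6 \right)} = \frac{1}{33} \cdot 19 \left(\frac{45}{4} - \frac{1}{24}\right) = \frac{19 \left(\frac{45}{4} - \frac{1}{24}\right)}{33} = \frac{19}{33} \cdot \frac{269}{24} = \frac{5111}{792}$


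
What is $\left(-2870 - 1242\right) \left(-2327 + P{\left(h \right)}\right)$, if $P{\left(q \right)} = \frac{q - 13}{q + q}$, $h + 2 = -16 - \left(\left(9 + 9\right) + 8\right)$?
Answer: $\frac{105225566}{11} \approx 9.566 \cdot 10^{6}$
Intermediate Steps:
$h = -44$ ($h = -2 - 42 = -44$)
$P{\left(q \right)} = \frac{-13 + q}{2 q}$ ($P{\left(q \right)} = \frac{q + \left(-31 + 18\right)}{2 q} = \left(q - 13\right) \frac{1}{2 q} = \left(-13 + q\right) \frac{1}{2 q} = \frac{-13 + q}{2 q}$)
$\left(-2870 - 1242\right) \left(-2327 + P{\left(h \right)}\right) = \left(-2870 - 1242\right) \left(-2327 + \frac{-13 - 44}{2 \left(-44\right)}\right) = - 4112 \left(-2327 + \frac{1}{2} \left(- \frac{1}{44}\right) \left(-57\right)\right) = - 4112 \left(-2327 + \frac{57}{88}\right) = \left(-4112\right) \left(- \frac{204719}{88}\right) = \frac{105225566}{11}$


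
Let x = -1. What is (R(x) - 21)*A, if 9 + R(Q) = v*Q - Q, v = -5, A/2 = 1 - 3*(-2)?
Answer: -336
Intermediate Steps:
A = 14 (A = 2*(1 - 3*(-2)) = 2*(1 + 6) = 2*7 = 14)
R(Q) = -9 - 6*Q (R(Q) = -9 + (-5*Q - Q) = -9 - 6*Q)
(R(x) - 21)*A = ((-9 - 6*(-1)) - 21)*14 = ((-9 + 6) - 21)*14 = (-3 - 21)*14 = -24*14 = -336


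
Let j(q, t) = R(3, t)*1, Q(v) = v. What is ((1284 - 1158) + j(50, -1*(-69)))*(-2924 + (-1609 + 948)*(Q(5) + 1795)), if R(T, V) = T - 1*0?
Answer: -153861396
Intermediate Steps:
R(T, V) = T (R(T, V) = T + 0 = T)
j(q, t) = 3 (j(q, t) = 3*1 = 3)
((1284 - 1158) + j(50, -1*(-69)))*(-2924 + (-1609 + 948)*(Q(5) + 1795)) = ((1284 - 1158) + 3)*(-2924 + (-1609 + 948)*(5 + 1795)) = (126 + 3)*(-2924 - 661*1800) = 129*(-2924 - 1189800) = 129*(-1192724) = -153861396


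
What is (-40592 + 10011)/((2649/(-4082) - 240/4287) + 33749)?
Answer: -178384416418/196859812341 ≈ -0.90615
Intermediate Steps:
(-40592 + 10011)/((2649/(-4082) - 240/4287) + 33749) = -30581/((2649*(-1/4082) - 240*1/4287) + 33749) = -30581/((-2649/4082 - 80/1429) + 33749) = -30581/(-4111981/5833178 + 33749) = -30581/196859812341/5833178 = -30581*5833178/196859812341 = -178384416418/196859812341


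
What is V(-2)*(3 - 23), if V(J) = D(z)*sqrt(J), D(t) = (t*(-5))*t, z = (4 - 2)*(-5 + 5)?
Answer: 0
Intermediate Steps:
z = 0 (z = 2*0 = 0)
D(t) = -5*t**2 (D(t) = (-5*t)*t = -5*t**2)
V(J) = 0 (V(J) = (-5*0**2)*sqrt(J) = (-5*0)*sqrt(J) = 0*sqrt(J) = 0)
V(-2)*(3 - 23) = 0*(3 - 23) = 0*(-20) = 0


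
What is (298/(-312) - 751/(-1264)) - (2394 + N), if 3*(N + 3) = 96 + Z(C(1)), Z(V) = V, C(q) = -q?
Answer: -119445571/49296 ≈ -2423.0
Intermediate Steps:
N = 86/3 (N = -3 + (96 - 1*1)/3 = -3 + (96 - 1)/3 = -3 + (⅓)*95 = -3 + 95/3 = 86/3 ≈ 28.667)
(298/(-312) - 751/(-1264)) - (2394 + N) = (298/(-312) - 751/(-1264)) - (2394 + 86/3) = (298*(-1/312) - 751*(-1/1264)) - 1*7268/3 = (-149/156 + 751/1264) - 7268/3 = -17795/49296 - 7268/3 = -119445571/49296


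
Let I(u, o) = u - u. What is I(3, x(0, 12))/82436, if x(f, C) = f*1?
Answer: 0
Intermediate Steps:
x(f, C) = f
I(u, o) = 0
I(3, x(0, 12))/82436 = 0/82436 = 0*(1/82436) = 0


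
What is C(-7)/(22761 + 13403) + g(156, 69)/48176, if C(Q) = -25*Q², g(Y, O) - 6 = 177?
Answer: -13099397/435559216 ≈ -0.030075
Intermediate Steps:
g(Y, O) = 183 (g(Y, O) = 6 + 177 = 183)
C(-7)/(22761 + 13403) + g(156, 69)/48176 = (-25*(-7)²)/(22761 + 13403) + 183/48176 = -25*49/36164 + 183*(1/48176) = -1225*1/36164 + 183/48176 = -1225/36164 + 183/48176 = -13099397/435559216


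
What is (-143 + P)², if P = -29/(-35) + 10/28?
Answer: 98545329/4900 ≈ 20111.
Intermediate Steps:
P = 83/70 (P = -29*(-1/35) + 10*(1/28) = 29/35 + 5/14 = 83/70 ≈ 1.1857)
(-143 + P)² = (-143 + 83/70)² = (-9927/70)² = 98545329/4900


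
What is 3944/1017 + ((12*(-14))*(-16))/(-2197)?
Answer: 5931272/2234349 ≈ 2.6546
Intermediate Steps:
3944/1017 + ((12*(-14))*(-16))/(-2197) = 3944*(1/1017) - 168*(-16)*(-1/2197) = 3944/1017 + 2688*(-1/2197) = 3944/1017 - 2688/2197 = 5931272/2234349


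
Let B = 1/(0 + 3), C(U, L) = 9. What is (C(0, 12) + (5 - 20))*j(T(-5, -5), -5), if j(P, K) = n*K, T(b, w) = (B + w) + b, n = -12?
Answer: -360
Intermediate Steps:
B = ⅓ (B = 1/3 = ⅓ ≈ 0.33333)
T(b, w) = ⅓ + b + w (T(b, w) = (⅓ + w) + b = ⅓ + b + w)
j(P, K) = -12*K
(C(0, 12) + (5 - 20))*j(T(-5, -5), -5) = (9 + (5 - 20))*(-12*(-5)) = (9 - 15)*60 = -6*60 = -360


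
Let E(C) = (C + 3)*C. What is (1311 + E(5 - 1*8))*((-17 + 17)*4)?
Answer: 0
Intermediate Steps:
E(C) = C*(3 + C) (E(C) = (3 + C)*C = C*(3 + C))
(1311 + E(5 - 1*8))*((-17 + 17)*4) = (1311 + (5 - 1*8)*(3 + (5 - 1*8)))*((-17 + 17)*4) = (1311 + (5 - 8)*(3 + (5 - 8)))*(0*4) = (1311 - 3*(3 - 3))*0 = (1311 - 3*0)*0 = (1311 + 0)*0 = 1311*0 = 0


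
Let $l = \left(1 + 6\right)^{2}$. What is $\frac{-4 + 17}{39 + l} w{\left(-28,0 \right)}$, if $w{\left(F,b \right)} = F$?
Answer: $- \frac{91}{22} \approx -4.1364$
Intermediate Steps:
$l = 49$ ($l = 7^{2} = 49$)
$\frac{-4 + 17}{39 + l} w{\left(-28,0 \right)} = \frac{-4 + 17}{39 + 49} \left(-28\right) = \frac{13}{88} \left(-28\right) = - \frac{91}{22}$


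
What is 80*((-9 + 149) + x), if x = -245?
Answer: -8400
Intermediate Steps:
80*((-9 + 149) + x) = 80*((-9 + 149) - 245) = 80*(140 - 245) = 80*(-105) = -8400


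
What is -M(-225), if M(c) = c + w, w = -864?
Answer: 1089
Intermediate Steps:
M(c) = -864 + c (M(c) = c - 864 = -864 + c)
-M(-225) = -(-864 - 225) = -1*(-1089) = 1089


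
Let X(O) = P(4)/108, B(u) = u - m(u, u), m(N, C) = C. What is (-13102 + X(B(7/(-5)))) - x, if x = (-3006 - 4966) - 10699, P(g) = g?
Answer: 150364/27 ≈ 5569.0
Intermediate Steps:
x = -18671 (x = -7972 - 10699 = -18671)
B(u) = 0 (B(u) = u - u = 0)
X(O) = 1/27 (X(O) = 4/108 = 4*(1/108) = 1/27)
(-13102 + X(B(7/(-5)))) - x = (-13102 + 1/27) - 1*(-18671) = -353753/27 + 18671 = 150364/27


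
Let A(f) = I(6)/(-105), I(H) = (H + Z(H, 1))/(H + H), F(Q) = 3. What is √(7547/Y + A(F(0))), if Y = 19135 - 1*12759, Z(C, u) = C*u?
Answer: √131562694830/334740 ≈ 1.0836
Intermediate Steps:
Y = 6376 (Y = 19135 - 12759 = 6376)
I(H) = 1 (I(H) = (H + H*1)/(H + H) = (H + H)/((2*H)) = (2*H)*(1/(2*H)) = 1)
A(f) = -1/105 (A(f) = 1/(-105) = 1*(-1/105) = -1/105)
√(7547/Y + A(F(0))) = √(7547/6376 - 1/105) = √(786059/669480) = √131562694830/334740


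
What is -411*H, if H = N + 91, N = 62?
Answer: -62883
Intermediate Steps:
H = 153 (H = 62 + 91 = 153)
-411*H = -411*153 = -62883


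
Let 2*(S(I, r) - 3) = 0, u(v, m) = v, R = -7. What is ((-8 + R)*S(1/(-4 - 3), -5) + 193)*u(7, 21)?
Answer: 1036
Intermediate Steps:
S(I, r) = 3 (S(I, r) = 3 + (½)*0 = 3 + 0 = 3)
((-8 + R)*S(1/(-4 - 3), -5) + 193)*u(7, 21) = ((-8 - 7)*3 + 193)*7 = (-15*3 + 193)*7 = (-45 + 193)*7 = 148*7 = 1036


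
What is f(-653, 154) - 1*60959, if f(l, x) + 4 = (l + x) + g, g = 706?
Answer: -60756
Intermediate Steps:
f(l, x) = 702 + l + x (f(l, x) = -4 + ((l + x) + 706) = -4 + (706 + l + x) = 702 + l + x)
f(-653, 154) - 1*60959 = (702 - 653 + 154) - 1*60959 = 203 - 60959 = -60756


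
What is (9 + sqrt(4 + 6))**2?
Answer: (9 + sqrt(10))**2 ≈ 147.92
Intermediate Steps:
(9 + sqrt(4 + 6))**2 = (9 + sqrt(10))**2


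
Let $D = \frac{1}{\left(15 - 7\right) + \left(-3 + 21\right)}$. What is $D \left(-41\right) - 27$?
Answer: $- \frac{743}{26} \approx -28.577$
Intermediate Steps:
$D = \frac{1}{26}$ ($D = \frac{1}{8 + 18} = \frac{1}{26} \approx 0.038462$)
$D \left(-41\right) - 27 = \frac{1}{26} \left(-41\right) - 27 = - \frac{41}{26} - 27 = - \frac{743}{26}$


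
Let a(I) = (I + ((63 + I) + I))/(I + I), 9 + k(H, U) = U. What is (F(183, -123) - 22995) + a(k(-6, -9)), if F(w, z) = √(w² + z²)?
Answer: -91981/4 + 3*√5402 ≈ -22775.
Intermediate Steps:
k(H, U) = -9 + U
a(I) = (63 + 3*I)/(2*I) (a(I) = (I + (63 + 2*I))/((2*I)) = (63 + 3*I)*(1/(2*I)) = (63 + 3*I)/(2*I))
(F(183, -123) - 22995) + a(k(-6, -9)) = (√(183² + (-123)²) - 22995) + 3*(21 + (-9 - 9))/(2*(-9 - 9)) = (√(33489 + 15129) - 22995) + (3/2)*(21 - 18)/(-18) = (√48618 - 22995) + (3/2)*(-1/18)*3 = (3*√5402 - 22995) - ¼ = (-22995 + 3*√5402) - ¼ = -91981/4 + 3*√5402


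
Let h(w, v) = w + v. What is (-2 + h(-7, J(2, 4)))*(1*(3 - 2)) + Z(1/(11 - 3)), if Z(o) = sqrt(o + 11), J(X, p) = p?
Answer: -5 + sqrt(178)/4 ≈ -1.6646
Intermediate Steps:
h(w, v) = v + w
Z(o) = sqrt(11 + o)
(-2 + h(-7, J(2, 4)))*(1*(3 - 2)) + Z(1/(11 - 3)) = (-2 + (4 - 7))*(1*(3 - 2)) + sqrt(11 + 1/(11 - 3)) = (-2 - 3)*(1*1) + sqrt(11 + 1/8) = -5*1 + sqrt(11 + 1/8) = -5 + sqrt(89/8) = -5 + sqrt(178)/4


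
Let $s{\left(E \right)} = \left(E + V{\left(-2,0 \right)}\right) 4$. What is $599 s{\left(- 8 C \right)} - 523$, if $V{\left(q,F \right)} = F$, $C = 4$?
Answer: $-77195$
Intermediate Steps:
$s{\left(E \right)} = 4 E$ ($s{\left(E \right)} = \left(E + 0\right) 4 = E 4 = 4 E$)
$599 s{\left(- 8 C \right)} - 523 = 599 \cdot 4 \left(\left(-8\right) 4\right) - 523 = 599 \cdot 4 \left(-32\right) - 523 = 599 \left(-128\right) - 523 = -76672 - 523 = -77195$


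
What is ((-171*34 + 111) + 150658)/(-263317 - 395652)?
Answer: -144955/658969 ≈ -0.21997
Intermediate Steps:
((-171*34 + 111) + 150658)/(-263317 - 395652) = ((-5814 + 111) + 150658)/(-658969) = (-5703 + 150658)*(-1/658969) = 144955*(-1/658969) = -144955/658969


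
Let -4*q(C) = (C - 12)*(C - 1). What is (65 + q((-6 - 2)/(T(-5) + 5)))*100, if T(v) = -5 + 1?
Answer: 2000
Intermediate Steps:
T(v) = -4
q(C) = -(-1 + C)*(-12 + C)/4 (q(C) = -(C - 12)*(C - 1)/4 = -(-12 + C)*(-1 + C)/4 = -(-1 + C)*(-12 + C)/4)
(65 + q((-6 - 2)/(T(-5) + 5)))*100 = (65 + (-3 - (-6 - 2)²/(-4 + 5)²/4 + 13*((-6 - 2)/(-4 + 5))/4))*100 = (65 + (-3 - (-8/1)²/4 + 13*(-8/1)/4))*100 = (65 + (-3 - (-8*1)²/4 + 13*(-8*1)/4))*100 = (65 + (-3 - ¼*(-8)² + (13/4)*(-8)))*100 = (65 + (-3 - ¼*64 - 26))*100 = (65 + (-3 - 16 - 26))*100 = (65 - 45)*100 = 20*100 = 2000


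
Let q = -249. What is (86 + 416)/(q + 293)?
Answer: 251/22 ≈ 11.409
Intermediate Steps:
(86 + 416)/(q + 293) = (86 + 416)/(-249 + 293) = 502/44 = 502*(1/44) = 251/22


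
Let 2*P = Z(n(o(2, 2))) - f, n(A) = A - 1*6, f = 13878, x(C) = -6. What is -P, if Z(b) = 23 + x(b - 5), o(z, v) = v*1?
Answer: 13861/2 ≈ 6930.5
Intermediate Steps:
o(z, v) = v
n(A) = -6 + A (n(A) = A - 6 = -6 + A)
Z(b) = 17 (Z(b) = 23 - 6 = 17)
P = -13861/2 (P = (17 - 1*13878)/2 = (17 - 13878)/2 = (½)*(-13861) = -13861/2 ≈ -6930.5)
-P = -1*(-13861/2) = 13861/2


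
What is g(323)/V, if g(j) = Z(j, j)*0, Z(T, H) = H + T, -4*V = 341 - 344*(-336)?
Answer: 0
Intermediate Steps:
V = -115925/4 (V = -(341 - 344*(-336))/4 = -(341 + 115584)/4 = -¼*115925 = -115925/4 ≈ -28981.)
g(j) = 0 (g(j) = (j + j)*0 = (2*j)*0 = 0)
g(323)/V = 0/(-115925/4) = 0*(-4/115925) = 0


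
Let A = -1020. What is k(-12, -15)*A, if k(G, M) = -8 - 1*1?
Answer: 9180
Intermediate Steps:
k(G, M) = -9 (k(G, M) = -8 - 1 = -9)
k(-12, -15)*A = -9*(-1020) = 9180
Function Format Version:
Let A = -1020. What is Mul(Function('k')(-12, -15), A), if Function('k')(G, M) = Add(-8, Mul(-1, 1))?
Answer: 9180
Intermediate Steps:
Function('k')(G, M) = -9 (Function('k')(G, M) = Add(-8, -1) = -9)
Mul(Function('k')(-12, -15), A) = Mul(-9, -1020) = 9180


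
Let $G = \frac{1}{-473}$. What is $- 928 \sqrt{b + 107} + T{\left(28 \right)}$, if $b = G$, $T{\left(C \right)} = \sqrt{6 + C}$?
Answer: $\sqrt{34} - \frac{928 \sqrt{23938530}}{473} \approx -9593.4$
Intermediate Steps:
$G = - \frac{1}{473} \approx -0.0021142$
$b = - \frac{1}{473} \approx -0.0021142$
$- 928 \sqrt{b + 107} + T{\left(28 \right)} = - 928 \sqrt{- \frac{1}{473} + 107} + \sqrt{6 + 28} = - 928 \sqrt{\frac{50610}{473}} + \sqrt{34} = - 928 \frac{\sqrt{23938530}}{473} + \sqrt{34} = - \frac{928 \sqrt{23938530}}{473} + \sqrt{34} = \sqrt{34} - \frac{928 \sqrt{23938530}}{473}$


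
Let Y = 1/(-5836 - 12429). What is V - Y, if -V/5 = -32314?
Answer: 2951076051/18265 ≈ 1.6157e+5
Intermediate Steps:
V = 161570 (V = -5*(-32314) = 161570)
Y = -1/18265 (Y = 1/(-18265) = -1/18265 ≈ -5.4750e-5)
V - Y = 161570 - 1*(-1/18265) = 161570 + 1/18265 = 2951076051/18265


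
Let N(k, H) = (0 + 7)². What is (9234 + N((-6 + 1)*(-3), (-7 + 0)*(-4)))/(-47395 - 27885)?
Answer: -9283/75280 ≈ -0.12331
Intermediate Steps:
N(k, H) = 49 (N(k, H) = 7² = 49)
(9234 + N((-6 + 1)*(-3), (-7 + 0)*(-4)))/(-47395 - 27885) = (9234 + 49)/(-47395 - 27885) = 9283/(-75280) = 9283*(-1/75280) = -9283/75280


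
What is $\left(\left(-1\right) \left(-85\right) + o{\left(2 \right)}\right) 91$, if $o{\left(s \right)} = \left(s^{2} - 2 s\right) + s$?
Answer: $7917$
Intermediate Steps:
$o{\left(s \right)} = s^{2} - s$
$\left(\left(-1\right) \left(-85\right) + o{\left(2 \right)}\right) 91 = \left(\left(-1\right) \left(-85\right) + 2 \left(-1 + 2\right)\right) 91 = \left(85 + 2 \cdot 1\right) 91 = \left(85 + 2\right) 91 = 87 \cdot 91 = 7917$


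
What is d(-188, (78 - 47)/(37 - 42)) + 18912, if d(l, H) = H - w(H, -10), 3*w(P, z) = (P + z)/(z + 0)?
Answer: 945263/50 ≈ 18905.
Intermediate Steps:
w(P, z) = (P + z)/(3*z) (w(P, z) = ((P + z)/(z + 0))/3 = ((P + z)/z)/3 = (P + z)/(3*z))
d(l, H) = -⅓ + 31*H/30 (d(l, H) = H - (H - 10)/(3*(-10)) = H - (-1)*(-10 + H)/(3*10) = H - (⅓ - H/30) = H + (-⅓ + H/30) = -⅓ + 31*H/30)
d(-188, (78 - 47)/(37 - 42)) + 18912 = (-⅓ + 31*((78 - 47)/(37 - 42))/30) + 18912 = (-⅓ + 31*(31/(-5))/30) + 18912 = (-⅓ + 31*(31*(-⅕))/30) + 18912 = (-⅓ + (31/30)*(-31/5)) + 18912 = (-⅓ - 961/150) + 18912 = -337/50 + 18912 = 945263/50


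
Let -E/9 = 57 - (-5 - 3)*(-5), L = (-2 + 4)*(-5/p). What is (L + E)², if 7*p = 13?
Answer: 4239481/169 ≈ 25086.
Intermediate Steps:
p = 13/7 (p = (⅐)*13 = 13/7 ≈ 1.8571)
L = -70/13 (L = (-2 + 4)*(-5/13/7) = 2*(-5*7/13) = 2*(-35/13) = -70/13 ≈ -5.3846)
E = -153 (E = -9*(57 - (-5 - 3)*(-5)) = -9*(57 - (-8)*(-5)) = -9*(57 - 1*40) = -9*(57 - 40) = -9*17 = -153)
(L + E)² = (-70/13 - 153)² = (-2059/13)² = 4239481/169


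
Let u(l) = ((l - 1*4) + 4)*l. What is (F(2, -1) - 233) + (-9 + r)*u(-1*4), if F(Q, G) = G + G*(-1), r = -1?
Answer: -393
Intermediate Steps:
F(Q, G) = 0 (F(Q, G) = G - G = 0)
u(l) = l**2 (u(l) = ((l - 4) + 4)*l = ((-4 + l) + 4)*l = l*l = l**2)
(F(2, -1) - 233) + (-9 + r)*u(-1*4) = (0 - 233) + (-9 - 1)*(-1*4)**2 = -233 - 10*(-4)**2 = -233 - 10*16 = -233 - 160 = -393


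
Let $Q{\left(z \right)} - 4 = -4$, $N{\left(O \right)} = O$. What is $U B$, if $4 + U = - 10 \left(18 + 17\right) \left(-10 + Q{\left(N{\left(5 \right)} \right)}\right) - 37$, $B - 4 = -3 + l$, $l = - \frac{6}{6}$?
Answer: $0$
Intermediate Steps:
$l = -1$ ($l = \left(-6\right) \frac{1}{6} = -1$)
$Q{\left(z \right)} = 0$ ($Q{\left(z \right)} = 4 - 4 = 0$)
$B = 0$ ($B = 4 - 4 = 0$)
$U = 3459$ ($U = -4 - \left(37 + 10 \left(18 + 17\right) \left(-10 + 0\right)\right) = -4 - \left(37 + 10 \cdot 35 \left(-10\right)\right) = -4 - -3463 = -4 + \left(3500 - 37\right) = -4 + 3463 = 3459$)
$U B = 3459 \cdot 0 = 0$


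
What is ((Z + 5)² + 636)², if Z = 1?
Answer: 451584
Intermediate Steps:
((Z + 5)² + 636)² = ((1 + 5)² + 636)² = (6² + 636)² = (36 + 636)² = 672² = 451584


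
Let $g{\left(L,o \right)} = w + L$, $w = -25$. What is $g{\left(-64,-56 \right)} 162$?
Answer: $-14418$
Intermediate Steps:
$g{\left(L,o \right)} = -25 + L$
$g{\left(-64,-56 \right)} 162 = \left(-25 - 64\right) 162 = \left(-89\right) 162 = -14418$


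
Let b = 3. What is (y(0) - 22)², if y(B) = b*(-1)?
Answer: 625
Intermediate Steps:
y(B) = -3 (y(B) = 3*(-1) = -3)
(y(0) - 22)² = (-3 - 22)² = (-25)² = 625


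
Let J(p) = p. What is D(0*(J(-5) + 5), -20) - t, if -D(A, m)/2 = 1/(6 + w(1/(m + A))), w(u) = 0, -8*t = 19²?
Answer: 1075/24 ≈ 44.792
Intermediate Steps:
t = -361/8 (t = -⅛*19² = -⅛*361 = -361/8 ≈ -45.125)
D(A, m) = -⅓ (D(A, m) = -2/(6 + 0) = -2/6 = -2*⅙ = -⅓)
D(0*(J(-5) + 5), -20) - t = -⅓ - 1*(-361/8) = -⅓ + 361/8 = 1075/24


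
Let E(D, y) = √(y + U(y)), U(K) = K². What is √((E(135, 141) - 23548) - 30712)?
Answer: √(-54260 + √20022) ≈ 232.63*I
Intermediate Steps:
E(D, y) = √(y + y²)
√((E(135, 141) - 23548) - 30712) = √((√(141*(1 + 141)) - 23548) - 30712) = √((√(141*142) - 23548) - 30712) = √((√20022 - 23548) - 30712) = √((-23548 + √20022) - 30712) = √(-54260 + √20022)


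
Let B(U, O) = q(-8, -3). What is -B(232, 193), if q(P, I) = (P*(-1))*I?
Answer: 24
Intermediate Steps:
q(P, I) = -I*P (q(P, I) = (-P)*I = -I*P)
B(U, O) = -24 (B(U, O) = -1*(-3)*(-8) = -24)
-B(232, 193) = -1*(-24) = 24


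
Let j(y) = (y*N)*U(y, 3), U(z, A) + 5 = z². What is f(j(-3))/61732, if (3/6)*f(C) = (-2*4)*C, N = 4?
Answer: 192/15433 ≈ 0.012441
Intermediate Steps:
U(z, A) = -5 + z²
j(y) = 4*y*(-5 + y²) (j(y) = (y*4)*(-5 + y²) = (4*y)*(-5 + y²) = 4*y*(-5 + y²))
f(C) = -16*C (f(C) = 2*((-2*4)*C) = 2*(-8*C) = -16*C)
f(j(-3))/61732 = -64*(-3)*(-5 + (-3)²)/61732 = -64*(-3)*(-5 + 9)*(1/61732) = -64*(-3)*4*(1/61732) = -16*(-48)*(1/61732) = 768*(1/61732) = 192/15433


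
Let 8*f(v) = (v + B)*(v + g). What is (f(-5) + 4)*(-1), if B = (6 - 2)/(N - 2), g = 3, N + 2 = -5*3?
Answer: -403/76 ≈ -5.3026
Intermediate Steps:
N = -17 (N = -2 - 5*3 = -2 - 15 = -17)
B = -4/19 (B = (6 - 2)/(-17 - 2) = 4/(-19) = 4*(-1/19) = -4/19 ≈ -0.21053)
f(v) = (3 + v)*(-4/19 + v)/8 (f(v) = ((v - 4/19)*(v + 3))/8 = ((-4/19 + v)*(3 + v))/8 = ((3 + v)*(-4/19 + v))/8 = (3 + v)*(-4/19 + v)/8)
(f(-5) + 4)*(-1) = ((-3/38 + (1/8)*(-5)**2 + (53/152)*(-5)) + 4)*(-1) = ((-3/38 + (1/8)*25 - 265/152) + 4)*(-1) = ((-3/38 + 25/8 - 265/152) + 4)*(-1) = (99/76 + 4)*(-1) = (403/76)*(-1) = -403/76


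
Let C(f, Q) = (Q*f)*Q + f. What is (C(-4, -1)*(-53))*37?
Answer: 15688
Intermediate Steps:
C(f, Q) = f + f*Q² (C(f, Q) = f*Q² + f = f + f*Q²)
(C(-4, -1)*(-53))*37 = (-4*(1 + (-1)²)*(-53))*37 = (-4*(1 + 1)*(-53))*37 = (-4*2*(-53))*37 = -8*(-53)*37 = 424*37 = 15688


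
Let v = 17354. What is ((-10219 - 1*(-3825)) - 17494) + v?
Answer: -6534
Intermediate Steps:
((-10219 - 1*(-3825)) - 17494) + v = ((-10219 - 1*(-3825)) - 17494) + 17354 = ((-10219 + 3825) - 17494) + 17354 = (-6394 - 17494) + 17354 = -23888 + 17354 = -6534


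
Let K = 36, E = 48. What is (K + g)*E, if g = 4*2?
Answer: 2112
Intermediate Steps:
g = 8
(K + g)*E = (36 + 8)*48 = 44*48 = 2112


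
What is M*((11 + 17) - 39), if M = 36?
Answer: -396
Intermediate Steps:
M*((11 + 17) - 39) = 36*((11 + 17) - 39) = 36*(28 - 39) = 36*(-11) = -396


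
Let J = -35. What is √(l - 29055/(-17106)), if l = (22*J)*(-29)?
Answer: √726066137190/5702 ≈ 149.44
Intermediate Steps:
l = 22330 (l = (22*(-35))*(-29) = -770*(-29) = 22330)
√(l - 29055/(-17106)) = √(22330 - 29055/(-17106)) = √(22330 - 29055*(-1/17106)) = √(22330 + 9685/5702) = √(127335345/5702) = √726066137190/5702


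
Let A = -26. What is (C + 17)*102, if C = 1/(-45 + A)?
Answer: 123012/71 ≈ 1732.6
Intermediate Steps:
C = -1/71 (C = 1/(-45 - 26) = 1/(-71) = -1/71 ≈ -0.014085)
(C + 17)*102 = (-1/71 + 17)*102 = (1206/71)*102 = 123012/71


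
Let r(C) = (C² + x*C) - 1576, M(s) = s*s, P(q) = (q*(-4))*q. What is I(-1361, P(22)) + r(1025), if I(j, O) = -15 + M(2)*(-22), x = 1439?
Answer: 2523921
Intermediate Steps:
P(q) = -4*q² (P(q) = (-4*q)*q = -4*q²)
M(s) = s²
I(j, O) = -103 (I(j, O) = -15 + 2²*(-22) = -15 + 4*(-22) = -15 - 88 = -103)
r(C) = -1576 + C² + 1439*C (r(C) = (C² + 1439*C) - 1576 = -1576 + C² + 1439*C)
I(-1361, P(22)) + r(1025) = -103 + (-1576 + 1025² + 1439*1025) = -103 + (-1576 + 1050625 + 1474975) = -103 + 2524024 = 2523921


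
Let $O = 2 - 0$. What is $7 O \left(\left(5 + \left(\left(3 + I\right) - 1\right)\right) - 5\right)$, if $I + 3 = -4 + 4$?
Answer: $-14$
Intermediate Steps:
$I = -3$ ($I = -3 + \left(-4 + 4\right) = -3 + 0 = -3$)
$O = 2$ ($O = 2 + 0 = 2$)
$7 O \left(\left(5 + \left(\left(3 + I\right) - 1\right)\right) - 5\right) = 7 \cdot 2 \left(\left(5 + \left(\left(3 - 3\right) - 1\right)\right) - 5\right) = 14 \left(\left(5 + \left(0 - 1\right)\right) - 5\right) = 14 \left(\left(5 - 1\right) - 5\right) = 14 \left(4 - 5\right) = 14 \left(-1\right) = -14$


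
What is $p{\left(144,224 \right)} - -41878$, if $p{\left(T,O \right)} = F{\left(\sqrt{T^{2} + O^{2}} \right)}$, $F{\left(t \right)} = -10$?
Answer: $41868$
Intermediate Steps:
$p{\left(T,O \right)} = -10$
$p{\left(144,224 \right)} - -41878 = -10 - -41878 = -10 + 41878 = 41868$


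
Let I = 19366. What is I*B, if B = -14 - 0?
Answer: -271124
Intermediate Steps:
B = -14 (B = -14 - 1*0 = -14 + 0 = -14)
I*B = 19366*(-14) = -271124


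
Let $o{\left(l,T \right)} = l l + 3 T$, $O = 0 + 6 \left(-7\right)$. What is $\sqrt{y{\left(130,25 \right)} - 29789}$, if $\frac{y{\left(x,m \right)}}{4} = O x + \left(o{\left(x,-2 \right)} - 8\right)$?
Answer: $\sqrt{15915} \approx 126.15$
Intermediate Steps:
$O = -42$ ($O = 0 - 42 = -42$)
$o{\left(l,T \right)} = l^{2} + 3 T$
$y{\left(x,m \right)} = -56 - 168 x + 4 x^{2}$ ($y{\left(x,m \right)} = 4 \left(- 42 x + \left(\left(x^{2} + 3 \left(-2\right)\right) - 8\right)\right) = 4 \left(- 42 x + \left(\left(x^{2} - 6\right) - 8\right)\right) = 4 \left(- 42 x + \left(\left(-6 + x^{2}\right) - 8\right)\right) = 4 \left(- 42 x + \left(-14 + x^{2}\right)\right) = 4 \left(-14 + x^{2} - 42 x\right) = -56 - 168 x + 4 x^{2}$)
$\sqrt{y{\left(130,25 \right)} - 29789} = \sqrt{\left(-56 - 21840 + 4 \cdot 130^{2}\right) - 29789} = \sqrt{\left(-56 - 21840 + 4 \cdot 16900\right) - 29789} = \sqrt{\left(-56 - 21840 + 67600\right) - 29789} = \sqrt{45704 - 29789} = \sqrt{15915}$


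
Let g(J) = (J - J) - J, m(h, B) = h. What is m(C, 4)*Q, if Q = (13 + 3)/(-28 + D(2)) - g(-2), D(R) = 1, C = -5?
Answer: 350/27 ≈ 12.963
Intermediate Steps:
g(J) = -J (g(J) = 0 - J = -J)
Q = -70/27 (Q = (13 + 3)/(-28 + 1) - (-1)*(-2) = 16/(-27) - 1*2 = 16*(-1/27) - 2 = -16/27 - 2 = -70/27 ≈ -2.5926)
m(C, 4)*Q = -5*(-70/27) = 350/27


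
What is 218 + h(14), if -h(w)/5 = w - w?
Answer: 218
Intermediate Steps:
h(w) = 0 (h(w) = -5*(w - w) = -5*0 = 0)
218 + h(14) = 218 + 0 = 218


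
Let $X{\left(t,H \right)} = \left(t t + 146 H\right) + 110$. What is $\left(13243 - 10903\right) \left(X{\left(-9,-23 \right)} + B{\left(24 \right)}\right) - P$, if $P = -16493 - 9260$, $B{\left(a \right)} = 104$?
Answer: $-7141667$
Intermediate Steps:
$X{\left(t,H \right)} = 110 + t^{2} + 146 H$ ($X{\left(t,H \right)} = \left(t^{2} + 146 H\right) + 110 = 110 + t^{2} + 146 H$)
$P = -25753$
$\left(13243 - 10903\right) \left(X{\left(-9,-23 \right)} + B{\left(24 \right)}\right) - P = \left(13243 - 10903\right) \left(\left(110 + \left(-9\right)^{2} + 146 \left(-23\right)\right) + 104\right) - -25753 = 2340 \left(\left(110 + 81 - 3358\right) + 104\right) + 25753 = 2340 \left(-3167 + 104\right) + 25753 = 2340 \left(-3063\right) + 25753 = -7167420 + 25753 = -7141667$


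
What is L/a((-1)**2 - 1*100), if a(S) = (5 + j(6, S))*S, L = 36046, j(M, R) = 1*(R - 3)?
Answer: 36046/9603 ≈ 3.7536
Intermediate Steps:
j(M, R) = -3 + R (j(M, R) = 1*(-3 + R) = -3 + R)
a(S) = S*(2 + S) (a(S) = (5 + (-3 + S))*S = (2 + S)*S = S*(2 + S))
L/a((-1)**2 - 1*100) = 36046/((((-1)**2 - 1*100)*(2 + ((-1)**2 - 1*100)))) = 36046/(((1 - 100)*(2 + (1 - 100)))) = 36046/((-99*(2 - 99))) = 36046/((-99*(-97))) = 36046/9603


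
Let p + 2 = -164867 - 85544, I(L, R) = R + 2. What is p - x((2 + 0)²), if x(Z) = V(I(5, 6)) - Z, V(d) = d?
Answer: -250417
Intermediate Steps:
I(L, R) = 2 + R
x(Z) = 8 - Z (x(Z) = (2 + 6) - Z = 8 - Z)
p = -250413 (p = -2 + (-164867 - 85544) = -2 - 250411 = -250413)
p - x((2 + 0)²) = -250413 - (8 - (2 + 0)²) = -250413 - (8 - 1*2²) = -250413 - (8 - 1*4) = -250413 - (8 - 4) = -250413 - 1*4 = -250413 - 4 = -250417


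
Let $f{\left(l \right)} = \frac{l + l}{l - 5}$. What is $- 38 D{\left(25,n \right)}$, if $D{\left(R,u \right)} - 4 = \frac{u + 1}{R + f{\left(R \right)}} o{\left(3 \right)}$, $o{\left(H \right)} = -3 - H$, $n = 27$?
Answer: $\frac{4408}{55} \approx 80.146$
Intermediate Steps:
$f{\left(l \right)} = \frac{2 l}{-5 + l}$
$D{\left(R,u \right)} = 4 - \frac{6 \left(1 + u\right)}{R + \frac{2 R}{-5 + R}}$ ($D{\left(R,u \right)} = 4 + \frac{u + 1}{R + \frac{2 R}{-5 + R}} \left(-3 - 3\right) = 4 + \frac{1 + u}{R + \frac{2 R}{-5 + R}} \left(-3 - 3\right) = 4 + \frac{1 + u}{R + \frac{2 R}{-5 + R}} \left(-6\right) = 4 - \frac{6 \left(1 + u\right)}{R + \frac{2 R}{-5 + R}}$)
$- 38 D{\left(25,n \right)} = - 38 \frac{2 \left(4 \cdot 25 + \left(-5 + 25\right) \left(-3 - 81 + 2 \cdot 25\right)\right)}{25 \left(-3 + 25\right)} = - 38 \cdot 2 \cdot \frac{1}{25} \cdot \frac{1}{22} \left(100 + 20 \left(-3 - 81 + 50\right)\right) = - 38 \cdot 2 \cdot \frac{1}{25} \cdot \frac{1}{22} \left(100 + 20 \left(-34\right)\right) = - 38 \cdot 2 \cdot \frac{1}{25} \cdot \frac{1}{22} \left(100 - 680\right) = - 38 \cdot 2 \cdot \frac{1}{25} \cdot \frac{1}{22} \left(-580\right) = \left(-38\right) \left(- \frac{116}{55}\right) = \frac{4408}{55}$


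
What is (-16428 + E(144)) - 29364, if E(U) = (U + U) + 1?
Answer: -45503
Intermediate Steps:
E(U) = 1 + 2*U (E(U) = 2*U + 1 = 1 + 2*U)
(-16428 + E(144)) - 29364 = (-16428 + (1 + 2*144)) - 29364 = (-16428 + (1 + 288)) - 29364 = (-16428 + 289) - 29364 = -16139 - 29364 = -45503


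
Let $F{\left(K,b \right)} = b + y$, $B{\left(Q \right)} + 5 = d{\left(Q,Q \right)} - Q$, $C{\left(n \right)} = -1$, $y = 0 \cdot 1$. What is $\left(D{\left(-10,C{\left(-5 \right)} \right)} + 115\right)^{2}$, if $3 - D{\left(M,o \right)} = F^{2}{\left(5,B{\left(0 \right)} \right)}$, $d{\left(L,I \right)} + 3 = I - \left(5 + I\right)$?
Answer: $2601$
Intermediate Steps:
$y = 0$
$d{\left(L,I \right)} = -8$ ($d{\left(L,I \right)} = -3 + \left(I - \left(5 + I\right)\right) = -3 - 5 = -8$)
$B{\left(Q \right)} = -13 - Q$ ($B{\left(Q \right)} = -5 - \left(8 + Q\right) = -13 - Q$)
$F{\left(K,b \right)} = b$ ($F{\left(K,b \right)} = b + 0 = b$)
$D{\left(M,o \right)} = -166$ ($D{\left(M,o \right)} = 3 - \left(-13 - 0\right)^{2} = 3 - \left(-13 + 0\right)^{2} = 3 - \left(-13\right)^{2} = 3 - 169 = -166$)
$\left(D{\left(-10,C{\left(-5 \right)} \right)} + 115\right)^{2} = \left(-166 + 115\right)^{2} = \left(-51\right)^{2} = 2601$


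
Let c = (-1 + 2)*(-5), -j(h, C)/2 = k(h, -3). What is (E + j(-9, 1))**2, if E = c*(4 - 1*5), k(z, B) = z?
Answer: 529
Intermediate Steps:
j(h, C) = -2*h
c = -5 (c = 1*(-5) = -5)
E = 5 (E = -5*(4 - 1*5) = -5*(4 - 5) = -5*(-1) = 5)
(E + j(-9, 1))**2 = (5 - 2*(-9))**2 = (5 + 18)**2 = 23**2 = 529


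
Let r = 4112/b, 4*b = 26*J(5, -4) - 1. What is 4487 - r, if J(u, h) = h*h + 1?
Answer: 1962319/441 ≈ 4449.7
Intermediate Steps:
J(u, h) = 1 + h² (J(u, h) = h² + 1 = 1 + h²)
b = 441/4 (b = (26*(1 + (-4)²) - 1)/4 = (26*(1 + 16) - 1)/4 = (26*17 - 1)/4 = (442 - 1)/4 = (¼)*441 = 441/4 ≈ 110.25)
r = 16448/441 (r = 4112/(441/4) = 4112*(4/441) = 16448/441 ≈ 37.297)
4487 - r = 4487 - 1*16448/441 = 4487 - 16448/441 = 1962319/441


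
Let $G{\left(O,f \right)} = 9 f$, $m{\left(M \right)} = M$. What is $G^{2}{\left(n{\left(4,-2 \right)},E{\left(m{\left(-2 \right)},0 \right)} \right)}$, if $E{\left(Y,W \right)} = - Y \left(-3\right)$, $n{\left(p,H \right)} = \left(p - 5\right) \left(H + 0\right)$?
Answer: $2916$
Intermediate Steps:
$n{\left(p,H \right)} = H \left(-5 + p\right)$ ($n{\left(p,H \right)} = \left(-5 + p\right) H = H \left(-5 + p\right)$)
$E{\left(Y,W \right)} = 3 Y$
$G^{2}{\left(n{\left(4,-2 \right)},E{\left(m{\left(-2 \right)},0 \right)} \right)} = \left(9 \cdot 3 \left(-2\right)\right)^{2} = \left(9 \left(-6\right)\right)^{2} = \left(-54\right)^{2} = 2916$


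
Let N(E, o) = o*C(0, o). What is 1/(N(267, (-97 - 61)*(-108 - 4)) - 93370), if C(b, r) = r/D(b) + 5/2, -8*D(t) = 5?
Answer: -5/2505432978 ≈ -1.9957e-9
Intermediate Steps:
D(t) = -5/8 (D(t) = -⅛*5 = -5/8)
C(b, r) = 5/2 - 8*r/5 (C(b, r) = r/(-5/8) + 5/2 = r*(-8/5) + 5*(½) = -8*r/5 + 5/2 = 5/2 - 8*r/5)
N(E, o) = o*(5/2 - 8*o/5)
1/(N(267, (-97 - 61)*(-108 - 4)) - 93370) = 1/(((-97 - 61)*(-108 - 4))*(25 - 16*(-97 - 61)*(-108 - 4))/10 - 93370) = 1/((-158*(-112))*(25 - (-2528)*(-112))/10 - 93370) = 1/((⅒)*17696*(25 - 16*17696) - 93370) = 1/((⅒)*17696*(25 - 283136) - 93370) = 1/((⅒)*17696*(-283111) - 93370) = 1/(-2504966128/5 - 93370) = 1/(-2505432978/5) = -5/2505432978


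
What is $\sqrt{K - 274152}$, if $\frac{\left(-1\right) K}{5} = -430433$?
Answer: $\sqrt{1878013} \approx 1370.4$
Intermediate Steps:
$K = 2152165$ ($K = \left(-5\right) \left(-430433\right) = 2152165$)
$\sqrt{K - 274152} = \sqrt{2152165 - 274152} = \sqrt{1878013}$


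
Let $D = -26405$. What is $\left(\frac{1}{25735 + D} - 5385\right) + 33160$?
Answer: $\frac{18609249}{670} \approx 27775.0$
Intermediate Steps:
$\left(\frac{1}{25735 + D} - 5385\right) + 33160 = \left(\frac{1}{25735 - 26405} - 5385\right) + 33160 = \left(\frac{1}{-670} - 5385\right) + 33160 = \left(- \frac{1}{670} - 5385\right) + 33160 = - \frac{3607951}{670} + 33160 = \frac{18609249}{670}$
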